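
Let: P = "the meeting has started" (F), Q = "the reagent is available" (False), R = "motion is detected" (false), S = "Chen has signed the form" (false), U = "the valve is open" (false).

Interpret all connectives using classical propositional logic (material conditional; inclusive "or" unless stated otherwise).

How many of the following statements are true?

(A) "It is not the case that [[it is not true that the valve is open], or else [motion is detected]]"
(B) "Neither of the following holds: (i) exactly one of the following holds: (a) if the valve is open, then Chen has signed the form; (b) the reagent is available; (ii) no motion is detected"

0

(A): Formalization: not (not U or R)

not U = not False = True
not U or R = True or False = True
not (not U or R) = not True = False
Hence (A) is false.

(B): Formalization: ((U -> S) xor Q) nor not R

U -> S = False -> False = True
(U -> S) xor Q = True xor False = True
not R = not False = True
((U -> S) xor Q) nor not R = True nor True = False
Hence (B) is false.

0 of the 2 statements are true (none).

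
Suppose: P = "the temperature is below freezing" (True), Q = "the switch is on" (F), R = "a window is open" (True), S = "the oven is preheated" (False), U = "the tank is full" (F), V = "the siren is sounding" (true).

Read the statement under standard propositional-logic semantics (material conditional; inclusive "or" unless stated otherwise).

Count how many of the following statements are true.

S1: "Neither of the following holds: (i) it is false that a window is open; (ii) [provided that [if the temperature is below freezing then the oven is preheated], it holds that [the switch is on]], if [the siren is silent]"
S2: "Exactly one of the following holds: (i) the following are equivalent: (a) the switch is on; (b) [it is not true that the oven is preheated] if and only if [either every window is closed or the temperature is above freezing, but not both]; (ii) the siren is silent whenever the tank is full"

S1: In symbols: ¬R ↓ (¬V → ((P → S) → Q))

¬R = ¬T = F
¬V = ¬T = F
P → S = T → F = F
(P → S) → Q = F → F = T
¬V → ((P → S) → Q) = F → T = T
¬R ↓ (¬V → ((P → S) → Q)) = F ↓ T = F
Thus S1 is false.

S2: Parsed as (Q ↔ (¬S ↔ (¬R ⊕ ¬P))) ⊕ (U → ¬V)

¬S = ¬F = T
¬R = ¬T = F
¬P = ¬T = F
¬R ⊕ ¬P = F ⊕ F = F
¬S ↔ (¬R ⊕ ¬P) = T ↔ F = F
Q ↔ (¬S ↔ (¬R ⊕ ¬P)) = F ↔ F = T
¬V = ¬T = F
U → ¬V = F → F = T
(Q ↔ (¬S ↔ (¬R ⊕ ¬P))) ⊕ (U → ¬V) = T ⊕ T = F
So S2 is false.

True statements: 0 (none).

0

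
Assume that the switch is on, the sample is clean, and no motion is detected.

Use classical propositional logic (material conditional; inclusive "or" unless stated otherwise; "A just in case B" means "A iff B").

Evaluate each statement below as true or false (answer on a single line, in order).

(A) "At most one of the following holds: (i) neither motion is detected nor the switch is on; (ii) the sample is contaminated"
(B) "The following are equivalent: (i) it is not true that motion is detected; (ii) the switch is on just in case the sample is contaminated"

(A) True / (B) False

Let R = "motion is detected" (F), P = "the switch is on" (T), Q = "the sample is contaminated" (F).

(A): Formalization: (R nor P) nand Q

R nor P = F nor T = F
(R nor P) nand Q = F nand F = T
Hence (A) is true.

(B): In symbols: ~R <-> (P <-> Q)

~R = ~F = T
P <-> Q = T <-> F = F
~R <-> (P <-> Q) = T <-> F = F
Thus (B) is false.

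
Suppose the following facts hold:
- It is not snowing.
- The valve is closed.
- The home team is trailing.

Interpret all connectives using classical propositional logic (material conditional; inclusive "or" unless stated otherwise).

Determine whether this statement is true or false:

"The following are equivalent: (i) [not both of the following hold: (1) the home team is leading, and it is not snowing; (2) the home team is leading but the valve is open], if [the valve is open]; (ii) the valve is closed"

True.

Let M = "the valve is open" (F), U = "the home team is leading" (F), W = "it is snowing" (F).
This is (M -> ((U & ~W) nand (U & M))) <-> ~M.

~W = ~F = T
U & ~W = F & T = F
U & M = F & F = F
(U & ~W) nand (U & M) = F nand F = T
M -> ((U & ~W) nand (U & M)) = F -> T = T
~M = ~F = T
(M -> ((U & ~W) nand (U & M))) <-> ~M = T <-> T = T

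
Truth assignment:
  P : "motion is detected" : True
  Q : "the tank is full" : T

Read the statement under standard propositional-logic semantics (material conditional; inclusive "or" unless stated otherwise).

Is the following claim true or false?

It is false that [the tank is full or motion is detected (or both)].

Formalization: not (Q or P)

Q or P = True or True = True
not (Q or P) = not True = False

False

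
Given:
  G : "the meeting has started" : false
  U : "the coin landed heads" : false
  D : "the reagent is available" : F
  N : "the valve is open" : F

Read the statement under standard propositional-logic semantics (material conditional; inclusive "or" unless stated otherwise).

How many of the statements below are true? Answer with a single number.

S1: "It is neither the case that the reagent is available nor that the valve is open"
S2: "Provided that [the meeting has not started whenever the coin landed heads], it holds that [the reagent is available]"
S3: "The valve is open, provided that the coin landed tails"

1

S1: Parsed as D nor N

D nor N = False nor False = True
So S1 is true.

S2: This is (U -> not G) -> D.

not G = not False = True
U -> not G = False -> True = True
(U -> not G) -> D = True -> False = False
Hence S2 is false.

S3: Formalization: not U -> N

not U = not False = True
not U -> N = True -> False = False
So S3 is false.

Count: 1.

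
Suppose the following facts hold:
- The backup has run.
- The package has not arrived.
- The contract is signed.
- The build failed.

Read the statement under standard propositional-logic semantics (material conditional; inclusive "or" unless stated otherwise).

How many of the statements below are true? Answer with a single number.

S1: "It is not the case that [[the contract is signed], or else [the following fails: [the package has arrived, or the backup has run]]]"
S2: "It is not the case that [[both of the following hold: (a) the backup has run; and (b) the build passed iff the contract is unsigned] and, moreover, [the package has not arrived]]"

Let R = "the contract is signed" (T), Q = "the package has arrived" (F), P = "the backup has run" (T), S = "the build passed" (F).

S1: In symbols: ~(R | ~(Q | P))

Q | P = F | T = T
~(Q | P) = ~T = F
R | ~(Q | P) = T | F = T
~(R | ~(Q | P)) = ~T = F
Hence S1 is false.

S2: Formalization: ~((P & (S <-> ~R)) & ~Q)

~R = ~T = F
S <-> ~R = F <-> F = T
P & (S <-> ~R) = T & T = T
~Q = ~F = T
(P & (S <-> ~R)) & ~Q = T & T = T
~((P & (S <-> ~R)) & ~Q) = ~T = F
Thus S2 is false.

Count: 0.

0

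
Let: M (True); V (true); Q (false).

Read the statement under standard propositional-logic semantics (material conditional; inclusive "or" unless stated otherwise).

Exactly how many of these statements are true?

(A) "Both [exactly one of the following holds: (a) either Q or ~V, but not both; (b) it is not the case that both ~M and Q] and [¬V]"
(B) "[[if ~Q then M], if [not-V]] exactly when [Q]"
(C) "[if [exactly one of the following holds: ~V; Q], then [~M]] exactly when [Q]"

0

(A): Formalization: ((Q xor not V) xor (not M nand Q)) and not V

not V = not True = False
Q xor not V = False xor False = False
not M = not True = False
not M nand Q = False nand False = True
(Q xor not V) xor (not M nand Q) = False xor True = True
not V = not True = False
((Q xor not V) xor (not M nand Q)) and not V = True and False = False
Hence (A) is false.

(B): Formalization: (not V -> (not Q -> M)) iff Q

not V = not True = False
not Q = not False = True
not Q -> M = True -> True = True
not V -> (not Q -> M) = False -> True = True
(not V -> (not Q -> M)) iff Q = True iff False = False
Hence (B) is false.

(C): This is ((not V xor Q) -> not M) iff Q.

not V = not True = False
not V xor Q = False xor False = False
not M = not True = False
(not V xor Q) -> not M = False -> False = True
((not V xor Q) -> not M) iff Q = True iff False = False
Hence (C) is false.

0 of the 3 statements are true (none).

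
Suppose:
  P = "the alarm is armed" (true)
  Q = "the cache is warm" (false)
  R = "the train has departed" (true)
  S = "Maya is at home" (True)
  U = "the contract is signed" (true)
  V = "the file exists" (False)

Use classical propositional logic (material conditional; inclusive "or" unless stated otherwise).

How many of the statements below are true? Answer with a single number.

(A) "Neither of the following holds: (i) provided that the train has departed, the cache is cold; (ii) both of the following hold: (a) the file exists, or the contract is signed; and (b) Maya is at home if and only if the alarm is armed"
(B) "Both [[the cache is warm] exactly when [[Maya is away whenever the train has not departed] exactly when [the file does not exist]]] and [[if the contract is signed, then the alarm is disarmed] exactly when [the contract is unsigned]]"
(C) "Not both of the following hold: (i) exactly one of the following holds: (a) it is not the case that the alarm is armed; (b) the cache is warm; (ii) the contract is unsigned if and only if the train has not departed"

1

(A): Formalization: (R -> ~Q) nor ((V | U) & (S <-> P))

~Q = ~F = T
R -> ~Q = T -> T = T
V | U = F | T = T
S <-> P = T <-> T = T
(V | U) & (S <-> P) = T & T = T
(R -> ~Q) nor ((V | U) & (S <-> P)) = T nor T = F
Thus (A) is false.

(B): This is (Q <-> ((~R -> ~S) <-> ~V)) & ((U -> ~P) <-> ~U).

~R = ~T = F
~S = ~T = F
~R -> ~S = F -> F = T
~V = ~F = T
(~R -> ~S) <-> ~V = T <-> T = T
Q <-> ((~R -> ~S) <-> ~V) = F <-> T = F
~P = ~T = F
U -> ~P = T -> F = F
~U = ~T = F
(U -> ~P) <-> ~U = F <-> F = T
(Q <-> ((~R -> ~S) <-> ~V)) & ((U -> ~P) <-> ~U) = F & T = F
Hence (B) is false.

(C): In symbols: (~P xor Q) nand (~U <-> ~R)

~P = ~T = F
~P xor Q = F xor F = F
~U = ~T = F
~R = ~T = F
~U <-> ~R = F <-> F = T
(~P xor Q) nand (~U <-> ~R) = F nand T = T
Hence (C) is true.

True statements: 1 ((C)).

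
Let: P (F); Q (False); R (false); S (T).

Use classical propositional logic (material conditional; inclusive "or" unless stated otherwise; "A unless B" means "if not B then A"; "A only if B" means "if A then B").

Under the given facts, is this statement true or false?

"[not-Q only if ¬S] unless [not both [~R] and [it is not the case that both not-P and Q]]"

Values: Q=F, S=T, R=F, P=F.
Formalization: (~Q -> ~S) | (~R nand (~P nand Q))

~Q = ~F = T
~S = ~T = F
~Q -> ~S = T -> F = F
~R = ~F = T
~P = ~F = T
~P nand Q = T nand F = T
~R nand (~P nand Q) = T nand T = F
(~Q -> ~S) | (~R nand (~P nand Q)) = F | F = F

The statement is false.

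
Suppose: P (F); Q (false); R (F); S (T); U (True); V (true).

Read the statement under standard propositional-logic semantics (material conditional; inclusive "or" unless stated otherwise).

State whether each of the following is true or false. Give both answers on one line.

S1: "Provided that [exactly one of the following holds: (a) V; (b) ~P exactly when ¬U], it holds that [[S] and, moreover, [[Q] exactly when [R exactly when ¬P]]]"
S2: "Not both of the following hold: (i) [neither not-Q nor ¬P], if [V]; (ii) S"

S1: This is (V ⊕ (¬P ↔ ¬U)) → (S ∧ (Q ↔ (R ↔ ¬P))).

¬P = ¬F = T
¬U = ¬T = F
¬P ↔ ¬U = T ↔ F = F
V ⊕ (¬P ↔ ¬U) = T ⊕ F = T
¬P = ¬F = T
R ↔ ¬P = F ↔ T = F
Q ↔ (R ↔ ¬P) = F ↔ F = T
S ∧ (Q ↔ (R ↔ ¬P)) = T ∧ T = T
(V ⊕ (¬P ↔ ¬U)) → (S ∧ (Q ↔ (R ↔ ¬P))) = T → T = T
Hence S1 is true.

S2: This is (V → (¬Q ↓ ¬P)) ↑ S.

¬Q = ¬F = T
¬P = ¬F = T
¬Q ↓ ¬P = T ↓ T = F
V → (¬Q ↓ ¬P) = T → F = F
(V → (¬Q ↓ ¬P)) ↑ S = F ↑ T = T
Thus S2 is true.

S1 T; S2 T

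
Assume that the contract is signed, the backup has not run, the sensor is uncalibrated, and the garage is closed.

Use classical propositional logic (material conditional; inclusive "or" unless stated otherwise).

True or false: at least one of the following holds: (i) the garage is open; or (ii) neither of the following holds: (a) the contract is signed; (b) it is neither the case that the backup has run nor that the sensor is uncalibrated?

False.

Let R = "the garage is closed" (True), G = "the contract is signed" (True), Q = "the backup has run" (False), L = "the sensor is calibrated" (False).
This is not R or (G nor (Q nor not L)).

not R = not True = False
not L = not False = True
Q nor not L = False nor True = False
G nor (Q nor not L) = True nor False = False
not R or (G nor (Q nor not L)) = False or False = False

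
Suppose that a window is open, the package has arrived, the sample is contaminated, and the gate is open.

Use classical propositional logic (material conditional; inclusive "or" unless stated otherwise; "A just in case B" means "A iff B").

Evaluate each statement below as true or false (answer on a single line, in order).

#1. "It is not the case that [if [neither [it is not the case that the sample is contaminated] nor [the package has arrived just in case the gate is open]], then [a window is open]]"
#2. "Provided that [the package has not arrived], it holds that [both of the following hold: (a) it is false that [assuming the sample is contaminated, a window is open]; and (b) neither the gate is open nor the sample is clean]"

#1 False, #2 True

Let R = "the sample is contaminated" (T), Q = "the package has arrived" (T), S = "the gate is open" (T), P = "a window is open" (T).

#1: Formalization: ~((~R nor (Q <-> S)) -> P)

~R = ~T = F
Q <-> S = T <-> T = T
~R nor (Q <-> S) = F nor T = F
(~R nor (Q <-> S)) -> P = F -> T = T
~((~R nor (Q <-> S)) -> P) = ~T = F
Hence #1 is false.

#2: In symbols: ~Q -> (~(R -> P) & (S nor ~R))

~Q = ~T = F
R -> P = T -> T = T
~(R -> P) = ~T = F
~R = ~T = F
S nor ~R = T nor F = F
~(R -> P) & (S nor ~R) = F & F = F
~Q -> (~(R -> P) & (S nor ~R)) = F -> F = T
Hence #2 is true.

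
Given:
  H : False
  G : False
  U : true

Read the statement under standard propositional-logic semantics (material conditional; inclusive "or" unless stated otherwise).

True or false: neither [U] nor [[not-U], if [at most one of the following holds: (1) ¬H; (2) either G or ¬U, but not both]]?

The statement is false.

Values: U=T, H=F, G=F.
Formalization: U nor ((~H nand (G xor ~U)) -> ~U)

~H = ~F = T
~U = ~T = F
G xor ~U = F xor F = F
~H nand (G xor ~U) = T nand F = T
~U = ~T = F
(~H nand (G xor ~U)) -> ~U = T -> F = F
U nor ((~H nand (G xor ~U)) -> ~U) = T nor F = F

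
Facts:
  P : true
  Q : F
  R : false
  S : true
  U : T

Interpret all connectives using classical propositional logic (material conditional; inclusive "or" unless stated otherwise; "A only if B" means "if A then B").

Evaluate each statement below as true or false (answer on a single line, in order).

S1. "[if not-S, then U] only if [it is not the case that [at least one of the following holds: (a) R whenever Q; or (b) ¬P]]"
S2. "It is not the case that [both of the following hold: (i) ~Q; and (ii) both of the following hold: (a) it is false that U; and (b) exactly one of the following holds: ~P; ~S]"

S1 false; S2 true

S1: Parsed as (not S -> U) -> not ((Q -> R) or not P)

not S = not True = False
not S -> U = False -> True = True
Q -> R = False -> False = True
not P = not True = False
(Q -> R) or not P = True or False = True
not ((Q -> R) or not P) = not True = False
(not S -> U) -> not ((Q -> R) or not P) = True -> False = False
So S1 is false.

S2: In symbols: not (not Q and (not U and (not P xor not S)))

not Q = not False = True
not U = not True = False
not P = not True = False
not S = not True = False
not P xor not S = False xor False = False
not U and (not P xor not S) = False and False = False
not Q and (not U and (not P xor not S)) = True and False = False
not (not Q and (not U and (not P xor not S))) = not False = True
Thus S2 is true.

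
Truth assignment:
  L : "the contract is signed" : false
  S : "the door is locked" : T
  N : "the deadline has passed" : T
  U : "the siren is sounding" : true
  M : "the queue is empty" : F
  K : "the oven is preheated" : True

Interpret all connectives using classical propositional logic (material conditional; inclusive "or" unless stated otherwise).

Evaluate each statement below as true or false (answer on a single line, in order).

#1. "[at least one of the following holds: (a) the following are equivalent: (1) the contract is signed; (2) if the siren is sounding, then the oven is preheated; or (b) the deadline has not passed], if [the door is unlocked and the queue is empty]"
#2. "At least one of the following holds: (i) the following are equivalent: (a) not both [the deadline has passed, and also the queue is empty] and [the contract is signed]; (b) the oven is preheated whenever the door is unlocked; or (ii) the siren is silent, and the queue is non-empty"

#1 T, #2 T

#1: This is (¬S ∧ M) → ((L ↔ (U → K)) ∨ ¬N).

¬S = ¬T = F
¬S ∧ M = F ∧ F = F
U → K = T → T = T
L ↔ (U → K) = F ↔ T = F
¬N = ¬T = F
(L ↔ (U → K)) ∨ ¬N = F ∨ F = F
(¬S ∧ M) → ((L ↔ (U → K)) ∨ ¬N) = F → F = T
So #1 is true.

#2: Parsed as (((N ∧ M) ↑ L) ↔ (¬S → K)) ∨ (¬U ∧ ¬M)

N ∧ M = T ∧ F = F
(N ∧ M) ↑ L = F ↑ F = T
¬S = ¬T = F
¬S → K = F → T = T
((N ∧ M) ↑ L) ↔ (¬S → K) = T ↔ T = T
¬U = ¬T = F
¬M = ¬F = T
¬U ∧ ¬M = F ∧ T = F
(((N ∧ M) ↑ L) ↔ (¬S → K)) ∨ (¬U ∧ ¬M) = T ∨ F = T
Hence #2 is true.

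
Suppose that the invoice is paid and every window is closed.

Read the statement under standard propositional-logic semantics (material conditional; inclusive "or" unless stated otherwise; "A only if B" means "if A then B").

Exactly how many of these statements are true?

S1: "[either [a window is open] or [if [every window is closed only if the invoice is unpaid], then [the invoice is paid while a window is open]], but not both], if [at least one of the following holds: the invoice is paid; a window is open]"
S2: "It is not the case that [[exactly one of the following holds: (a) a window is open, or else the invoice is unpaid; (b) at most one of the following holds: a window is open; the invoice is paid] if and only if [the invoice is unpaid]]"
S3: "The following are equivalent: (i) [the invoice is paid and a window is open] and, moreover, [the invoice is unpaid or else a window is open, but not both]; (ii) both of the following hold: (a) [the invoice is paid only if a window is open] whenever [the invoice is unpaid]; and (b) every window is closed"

Let P = "the invoice is paid" (T), Q = "a window is open" (F).

S1: Formalization: (P | Q) -> (Q xor ((~Q -> ~P) -> (P & Q)))

P | Q = T | F = T
~Q = ~F = T
~P = ~T = F
~Q -> ~P = T -> F = F
P & Q = T & F = F
(~Q -> ~P) -> (P & Q) = F -> F = T
Q xor ((~Q -> ~P) -> (P & Q)) = F xor T = T
(P | Q) -> (Q xor ((~Q -> ~P) -> (P & Q))) = T -> T = T
So S1 is true.

S2: Parsed as ~(((Q | ~P) xor (Q nand P)) <-> ~P)

~P = ~T = F
Q | ~P = F | F = F
Q nand P = F nand T = T
(Q | ~P) xor (Q nand P) = F xor T = T
~P = ~T = F
((Q | ~P) xor (Q nand P)) <-> ~P = T <-> F = F
~(((Q | ~P) xor (Q nand P)) <-> ~P) = ~F = T
So S2 is true.

S3: Formalization: ((P & Q) & (~P xor Q)) <-> ((~P -> (P -> Q)) & ~Q)

P & Q = T & F = F
~P = ~T = F
~P xor Q = F xor F = F
(P & Q) & (~P xor Q) = F & F = F
~P = ~T = F
P -> Q = T -> F = F
~P -> (P -> Q) = F -> F = T
~Q = ~F = T
(~P -> (P -> Q)) & ~Q = T & T = T
((P & Q) & (~P xor Q)) <-> ((~P -> (P -> Q)) & ~Q) = F <-> T = F
Thus S3 is false.

2 of the 3 statements are true (S1, S2).

2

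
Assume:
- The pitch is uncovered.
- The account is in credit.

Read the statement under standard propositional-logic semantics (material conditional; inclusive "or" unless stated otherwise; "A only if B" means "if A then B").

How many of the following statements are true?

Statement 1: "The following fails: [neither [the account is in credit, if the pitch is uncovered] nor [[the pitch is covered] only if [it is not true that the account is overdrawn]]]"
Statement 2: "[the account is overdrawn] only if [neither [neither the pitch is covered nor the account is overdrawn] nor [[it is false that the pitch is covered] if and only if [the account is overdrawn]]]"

2

Let M = "the pitch is covered" (F), U = "the account is overdrawn" (F).

Statement 1: Parsed as ¬((¬M → ¬U) ↓ (M → ¬U))

¬M = ¬F = T
¬U = ¬F = T
¬M → ¬U = T → T = T
¬U = ¬F = T
M → ¬U = F → T = T
(¬M → ¬U) ↓ (M → ¬U) = T ↓ T = F
¬((¬M → ¬U) ↓ (M → ¬U)) = ¬F = T
Thus Statement 1 is true.

Statement 2: Parsed as U → ((M ↓ U) ↓ (¬M ↔ U))

M ↓ U = F ↓ F = T
¬M = ¬F = T
¬M ↔ U = T ↔ F = F
(M ↓ U) ↓ (¬M ↔ U) = T ↓ F = F
U → ((M ↓ U) ↓ (¬M ↔ U)) = F → F = T
Thus Statement 2 is true.

2 of the 2 statements are true (Statement 1, Statement 2).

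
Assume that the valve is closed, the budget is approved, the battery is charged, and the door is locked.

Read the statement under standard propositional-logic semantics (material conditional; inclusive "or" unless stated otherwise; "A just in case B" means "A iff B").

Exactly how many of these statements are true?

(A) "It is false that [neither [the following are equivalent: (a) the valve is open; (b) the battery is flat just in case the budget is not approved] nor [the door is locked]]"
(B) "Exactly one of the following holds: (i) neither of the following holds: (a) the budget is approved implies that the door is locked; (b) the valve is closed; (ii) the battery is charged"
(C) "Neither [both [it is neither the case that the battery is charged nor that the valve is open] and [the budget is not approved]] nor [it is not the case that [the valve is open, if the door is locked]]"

2

Let P = "the valve is open" (False), R = "the battery is charged" (True), Q = "the budget is approved" (True), S = "the door is locked" (True).

(A): This is not ((P iff (not R iff not Q)) nor S).

not R = not True = False
not Q = not True = False
not R iff not Q = False iff False = True
P iff (not R iff not Q) = False iff True = False
(P iff (not R iff not Q)) nor S = False nor True = False
not ((P iff (not R iff not Q)) nor S) = not False = True
So (A) is true.

(B): Formalization: ((Q -> S) nor not P) xor R

Q -> S = True -> True = True
not P = not False = True
(Q -> S) nor not P = True nor True = False
((Q -> S) nor not P) xor R = False xor True = True
Hence (B) is true.

(C): Formalization: ((R nor P) and not Q) nor not (S -> P)

R nor P = True nor False = False
not Q = not True = False
(R nor P) and not Q = False and False = False
S -> P = True -> False = False
not (S -> P) = not False = True
((R nor P) and not Q) nor not (S -> P) = False nor True = False
Thus (C) is false.

True statements: 2.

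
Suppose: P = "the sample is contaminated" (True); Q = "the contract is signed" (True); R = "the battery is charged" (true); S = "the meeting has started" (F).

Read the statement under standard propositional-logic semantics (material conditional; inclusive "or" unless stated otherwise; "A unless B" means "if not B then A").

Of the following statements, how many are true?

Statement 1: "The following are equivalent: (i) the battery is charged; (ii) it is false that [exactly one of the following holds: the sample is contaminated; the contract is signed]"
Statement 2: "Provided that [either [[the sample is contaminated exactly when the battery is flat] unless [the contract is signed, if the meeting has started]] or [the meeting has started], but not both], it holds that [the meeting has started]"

Statement 1: Formalization: R iff not (P xor Q)

P xor Q = True xor True = False
not (P xor Q) = not False = True
R iff not (P xor Q) = True iff True = True
So Statement 1 is true.

Statement 2: Formalization: (((P iff not R) or (S -> Q)) xor S) -> S

not R = not True = False
P iff not R = True iff False = False
S -> Q = False -> True = True
(P iff not R) or (S -> Q) = False or True = True
((P iff not R) or (S -> Q)) xor S = True xor False = True
(((P iff not R) or (S -> Q)) xor S) -> S = True -> False = False
Thus Statement 2 is false.

1 of the 2 statements is true.

1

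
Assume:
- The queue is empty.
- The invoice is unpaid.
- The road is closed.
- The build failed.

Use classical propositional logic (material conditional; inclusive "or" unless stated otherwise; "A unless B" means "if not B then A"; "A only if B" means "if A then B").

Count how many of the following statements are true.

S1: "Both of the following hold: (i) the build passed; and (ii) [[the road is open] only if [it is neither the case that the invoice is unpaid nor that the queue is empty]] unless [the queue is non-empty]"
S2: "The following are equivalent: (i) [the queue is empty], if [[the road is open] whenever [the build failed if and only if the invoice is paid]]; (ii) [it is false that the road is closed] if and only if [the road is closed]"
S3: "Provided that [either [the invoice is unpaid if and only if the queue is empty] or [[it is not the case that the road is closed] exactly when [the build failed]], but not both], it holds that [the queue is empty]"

1

Let U = "the build passed" (False), Q = "the road is closed" (True), V = "the invoice is paid" (False), L = "the queue is empty" (True).

S1: In symbols: U and ((not Q -> (not V nor L)) or not L)

not Q = not True = False
not V = not False = True
not V nor L = True nor True = False
not Q -> (not V nor L) = False -> False = True
not L = not True = False
(not Q -> (not V nor L)) or not L = True or False = True
U and ((not Q -> (not V nor L)) or not L) = False and True = False
Hence S1 is false.

S2: This is (((not U iff V) -> not Q) -> L) iff (not Q iff Q).

not U = not False = True
not U iff V = True iff False = False
not Q = not True = False
(not U iff V) -> not Q = False -> False = True
((not U iff V) -> not Q) -> L = True -> True = True
not Q = not True = False
not Q iff Q = False iff True = False
(((not U iff V) -> not Q) -> L) iff (not Q iff Q) = True iff False = False
Hence S2 is false.

S3: In symbols: ((not V iff L) xor (not Q iff not U)) -> L

not V = not False = True
not V iff L = True iff True = True
not Q = not True = False
not U = not False = True
not Q iff not U = False iff True = False
(not V iff L) xor (not Q iff not U) = True xor False = True
((not V iff L) xor (not Q iff not U)) -> L = True -> True = True
Hence S3 is true.

1 of the 3 statements is true (S3).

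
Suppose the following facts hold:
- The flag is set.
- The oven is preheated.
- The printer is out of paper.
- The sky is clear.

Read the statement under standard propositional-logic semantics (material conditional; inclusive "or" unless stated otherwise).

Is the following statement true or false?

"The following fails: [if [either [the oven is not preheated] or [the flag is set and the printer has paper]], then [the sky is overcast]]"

False

Let S = "the oven is preheated" (True), P = "the flag is set" (True), D = "the printer has paper" (False), N = "the sky is overcast" (False).
Formalization: not ((not S or (P and D)) -> N)

not S = not True = False
P and D = True and False = False
not S or (P and D) = False or False = False
(not S or (P and D)) -> N = False -> False = True
not ((not S or (P and D)) -> N) = not True = False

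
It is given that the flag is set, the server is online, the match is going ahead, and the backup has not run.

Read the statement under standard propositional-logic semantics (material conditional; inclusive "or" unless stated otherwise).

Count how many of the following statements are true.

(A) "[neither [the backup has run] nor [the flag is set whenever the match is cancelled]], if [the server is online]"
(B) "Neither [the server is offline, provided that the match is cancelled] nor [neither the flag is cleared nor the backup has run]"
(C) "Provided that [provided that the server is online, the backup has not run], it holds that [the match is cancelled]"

0

Let G = "the server is online" (T), Q = "the backup has run" (F), D = "the match is cancelled" (F), U = "the flag is set" (T).

(A): This is G → (Q ↓ (D → U)).

D → U = F → T = T
Q ↓ (D → U) = F ↓ T = F
G → (Q ↓ (D → U)) = T → F = F
So (A) is false.

(B): Parsed as (D → ¬G) ↓ (¬U ↓ Q)

¬G = ¬T = F
D → ¬G = F → F = T
¬U = ¬T = F
¬U ↓ Q = F ↓ F = T
(D → ¬G) ↓ (¬U ↓ Q) = T ↓ T = F
Hence (B) is false.

(C): Formalization: (G → ¬Q) → D

¬Q = ¬F = T
G → ¬Q = T → T = T
(G → ¬Q) → D = T → F = F
Hence (C) is false.

0 of the 3 statements are true (none).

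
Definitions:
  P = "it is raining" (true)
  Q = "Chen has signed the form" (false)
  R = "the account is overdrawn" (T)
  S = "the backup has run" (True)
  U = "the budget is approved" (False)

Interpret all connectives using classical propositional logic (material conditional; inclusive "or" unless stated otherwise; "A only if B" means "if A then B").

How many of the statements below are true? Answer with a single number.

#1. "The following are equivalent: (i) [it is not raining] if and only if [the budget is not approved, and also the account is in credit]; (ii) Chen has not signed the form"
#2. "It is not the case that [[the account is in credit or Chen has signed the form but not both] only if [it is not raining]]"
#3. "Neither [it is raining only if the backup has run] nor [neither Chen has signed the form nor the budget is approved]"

1

#1: In symbols: (~P <-> (~U & ~R)) <-> ~Q

~P = ~T = F
~U = ~F = T
~R = ~T = F
~U & ~R = T & F = F
~P <-> (~U & ~R) = F <-> F = T
~Q = ~F = T
(~P <-> (~U & ~R)) <-> ~Q = T <-> T = T
Thus #1 is true.

#2: In symbols: ~((~R xor Q) -> ~P)

~R = ~T = F
~R xor Q = F xor F = F
~P = ~T = F
(~R xor Q) -> ~P = F -> F = T
~((~R xor Q) -> ~P) = ~T = F
So #2 is false.

#3: Formalization: (P -> S) nor (Q nor U)

P -> S = T -> T = T
Q nor U = F nor F = T
(P -> S) nor (Q nor U) = T nor T = F
Thus #3 is false.

Count: 1.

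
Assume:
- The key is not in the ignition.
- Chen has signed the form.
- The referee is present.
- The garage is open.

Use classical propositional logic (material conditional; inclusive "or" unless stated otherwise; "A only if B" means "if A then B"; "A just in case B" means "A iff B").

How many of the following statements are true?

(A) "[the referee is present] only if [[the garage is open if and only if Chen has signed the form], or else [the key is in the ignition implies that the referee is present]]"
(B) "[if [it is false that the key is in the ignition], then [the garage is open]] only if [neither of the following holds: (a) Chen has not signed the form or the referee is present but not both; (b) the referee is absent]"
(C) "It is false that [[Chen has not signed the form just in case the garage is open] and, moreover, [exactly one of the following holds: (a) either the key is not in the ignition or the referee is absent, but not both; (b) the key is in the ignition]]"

2

Let R = "the referee is present" (T), N = "the garage is closed" (F), G = "Chen has signed the form" (T), H = "the key is in the ignition" (F).

(A): In symbols: R -> ((~N <-> G) | (H -> R))

~N = ~F = T
~N <-> G = T <-> T = T
H -> R = F -> T = T
(~N <-> G) | (H -> R) = T | T = T
R -> ((~N <-> G) | (H -> R)) = T -> T = T
So (A) is true.

(B): In symbols: (~H -> ~N) -> ((~G xor R) nor ~R)

~H = ~F = T
~N = ~F = T
~H -> ~N = T -> T = T
~G = ~T = F
~G xor R = F xor T = T
~R = ~T = F
(~G xor R) nor ~R = T nor F = F
(~H -> ~N) -> ((~G xor R) nor ~R) = T -> F = F
Hence (B) is false.

(C): Formalization: ~((~G <-> ~N) & ((~H xor ~R) xor H))

~G = ~T = F
~N = ~F = T
~G <-> ~N = F <-> T = F
~H = ~F = T
~R = ~T = F
~H xor ~R = T xor F = T
(~H xor ~R) xor H = T xor F = T
(~G <-> ~N) & ((~H xor ~R) xor H) = F & T = F
~((~G <-> ~N) & ((~H xor ~R) xor H)) = ~F = T
So (C) is true.

Count: 2.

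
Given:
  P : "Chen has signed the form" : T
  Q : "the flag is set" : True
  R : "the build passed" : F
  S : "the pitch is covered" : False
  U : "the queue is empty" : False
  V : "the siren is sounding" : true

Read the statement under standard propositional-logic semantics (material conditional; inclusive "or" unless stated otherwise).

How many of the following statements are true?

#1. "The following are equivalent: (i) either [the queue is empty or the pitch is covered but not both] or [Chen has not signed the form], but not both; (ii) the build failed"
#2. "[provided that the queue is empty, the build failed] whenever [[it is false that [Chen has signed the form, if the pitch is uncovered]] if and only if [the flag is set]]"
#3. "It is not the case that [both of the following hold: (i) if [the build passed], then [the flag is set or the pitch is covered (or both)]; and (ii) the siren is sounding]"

#1: Parsed as ((U ⊕ S) ⊕ ¬P) ↔ ¬R

U ⊕ S = F ⊕ F = F
¬P = ¬T = F
(U ⊕ S) ⊕ ¬P = F ⊕ F = F
¬R = ¬F = T
((U ⊕ S) ⊕ ¬P) ↔ ¬R = F ↔ T = F
So #1 is false.

#2: Parsed as (¬(¬S → P) ↔ Q) → (U → ¬R)

¬S = ¬F = T
¬S → P = T → T = T
¬(¬S → P) = ¬T = F
¬(¬S → P) ↔ Q = F ↔ T = F
¬R = ¬F = T
U → ¬R = F → T = T
(¬(¬S → P) ↔ Q) → (U → ¬R) = F → T = T
So #2 is true.

#3: This is ¬((R → (Q ∨ S)) ∧ V).

Q ∨ S = T ∨ F = T
R → (Q ∨ S) = F → T = T
(R → (Q ∨ S)) ∧ V = T ∧ T = T
¬((R → (Q ∨ S)) ∧ V) = ¬T = F
Hence #3 is false.

1 of the 3 statements is true (#2).

1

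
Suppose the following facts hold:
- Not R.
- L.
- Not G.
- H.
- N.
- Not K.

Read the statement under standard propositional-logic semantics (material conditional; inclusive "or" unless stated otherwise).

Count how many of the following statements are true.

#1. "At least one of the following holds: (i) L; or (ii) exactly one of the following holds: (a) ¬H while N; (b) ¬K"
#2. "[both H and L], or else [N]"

#1: Formalization: L | ((~H & N) xor ~K)

~H = ~T = F
~H & N = F & T = F
~K = ~F = T
(~H & N) xor ~K = F xor T = T
L | ((~H & N) xor ~K) = T | T = T
So #1 is true.

#2: Parsed as (H & L) | N

H & L = T & T = T
(H & L) | N = T | T = T
So #2 is true.

Count: 2.

2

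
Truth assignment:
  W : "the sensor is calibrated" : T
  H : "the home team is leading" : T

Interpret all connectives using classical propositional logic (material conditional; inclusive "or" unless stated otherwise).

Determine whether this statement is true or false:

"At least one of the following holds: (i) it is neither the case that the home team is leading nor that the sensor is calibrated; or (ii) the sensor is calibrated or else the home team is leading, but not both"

False.

This is (H ↓ W) ∨ (W ⊕ H).

H ↓ W = T ↓ T = F
W ⊕ H = T ⊕ T = F
(H ↓ W) ∨ (W ⊕ H) = F ∨ F = F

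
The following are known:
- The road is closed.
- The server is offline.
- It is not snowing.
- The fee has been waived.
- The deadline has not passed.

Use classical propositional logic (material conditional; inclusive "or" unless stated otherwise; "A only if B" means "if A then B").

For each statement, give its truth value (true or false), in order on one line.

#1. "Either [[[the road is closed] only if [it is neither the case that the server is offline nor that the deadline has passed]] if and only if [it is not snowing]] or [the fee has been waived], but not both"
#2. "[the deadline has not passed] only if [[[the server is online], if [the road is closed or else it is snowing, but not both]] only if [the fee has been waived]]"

#1 true, #2 true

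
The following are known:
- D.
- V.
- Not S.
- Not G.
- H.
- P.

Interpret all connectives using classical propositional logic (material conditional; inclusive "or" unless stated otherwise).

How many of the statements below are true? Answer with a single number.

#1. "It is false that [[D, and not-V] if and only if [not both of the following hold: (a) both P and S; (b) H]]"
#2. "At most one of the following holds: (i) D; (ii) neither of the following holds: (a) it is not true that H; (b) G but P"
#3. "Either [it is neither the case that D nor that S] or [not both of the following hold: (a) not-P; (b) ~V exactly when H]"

#1: In symbols: ~((D & ~V) <-> ((P & S) nand H))

~V = ~T = F
D & ~V = T & F = F
P & S = T & F = F
(P & S) nand H = F nand T = T
(D & ~V) <-> ((P & S) nand H) = F <-> T = F
~((D & ~V) <-> ((P & S) nand H)) = ~F = T
Thus #1 is true.

#2: This is D nand (~H nor (G & P)).

~H = ~T = F
G & P = F & T = F
~H nor (G & P) = F nor F = T
D nand (~H nor (G & P)) = T nand T = F
Hence #2 is false.

#3: Formalization: (D nor S) | (~P nand (~V <-> H))

D nor S = T nor F = F
~P = ~T = F
~V = ~T = F
~V <-> H = F <-> T = F
~P nand (~V <-> H) = F nand F = T
(D nor S) | (~P nand (~V <-> H)) = F | T = T
So #3 is true.

True statements: 2.

2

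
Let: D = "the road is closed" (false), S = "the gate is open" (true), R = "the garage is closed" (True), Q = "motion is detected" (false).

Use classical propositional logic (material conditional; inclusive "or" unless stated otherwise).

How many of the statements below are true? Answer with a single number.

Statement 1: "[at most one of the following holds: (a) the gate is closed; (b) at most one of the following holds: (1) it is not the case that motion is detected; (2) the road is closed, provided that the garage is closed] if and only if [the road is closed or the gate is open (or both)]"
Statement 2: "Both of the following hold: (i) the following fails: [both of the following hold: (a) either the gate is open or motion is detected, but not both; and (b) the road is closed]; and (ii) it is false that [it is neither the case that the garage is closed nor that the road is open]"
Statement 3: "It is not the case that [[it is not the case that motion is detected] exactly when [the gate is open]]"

Statement 1: In symbols: (~S nand (~Q nand (R -> D))) <-> (D | S)

~S = ~T = F
~Q = ~F = T
R -> D = T -> F = F
~Q nand (R -> D) = T nand F = T
~S nand (~Q nand (R -> D)) = F nand T = T
D | S = F | T = T
(~S nand (~Q nand (R -> D))) <-> (D | S) = T <-> T = T
So Statement 1 is true.

Statement 2: Formalization: ~((S xor Q) & D) & ~(R nor ~D)

S xor Q = T xor F = T
(S xor Q) & D = T & F = F
~((S xor Q) & D) = ~F = T
~D = ~F = T
R nor ~D = T nor T = F
~(R nor ~D) = ~F = T
~((S xor Q) & D) & ~(R nor ~D) = T & T = T
So Statement 2 is true.

Statement 3: In symbols: ~(~Q <-> S)

~Q = ~F = T
~Q <-> S = T <-> T = T
~(~Q <-> S) = ~T = F
Thus Statement 3 is false.

Count: 2.

2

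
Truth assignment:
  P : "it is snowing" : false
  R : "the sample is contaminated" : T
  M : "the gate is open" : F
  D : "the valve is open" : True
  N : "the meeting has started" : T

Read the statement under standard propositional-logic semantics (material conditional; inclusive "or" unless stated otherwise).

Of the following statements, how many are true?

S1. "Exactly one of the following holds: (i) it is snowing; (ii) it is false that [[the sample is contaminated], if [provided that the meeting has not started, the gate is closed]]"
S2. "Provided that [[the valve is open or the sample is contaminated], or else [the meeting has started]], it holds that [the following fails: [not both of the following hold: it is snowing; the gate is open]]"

0

S1: This is P ⊕ ¬((¬N → ¬M) → R).

¬N = ¬T = F
¬M = ¬F = T
¬N → ¬M = F → T = T
(¬N → ¬M) → R = T → T = T
¬((¬N → ¬M) → R) = ¬T = F
P ⊕ ¬((¬N → ¬M) → R) = F ⊕ F = F
So S1 is false.

S2: Parsed as ((D ∨ R) ∨ N) → ¬(P ↑ M)

D ∨ R = T ∨ T = T
(D ∨ R) ∨ N = T ∨ T = T
P ↑ M = F ↑ F = T
¬(P ↑ M) = ¬T = F
((D ∨ R) ∨ N) → ¬(P ↑ M) = T → F = F
So S2 is false.

True statements: 0 (none).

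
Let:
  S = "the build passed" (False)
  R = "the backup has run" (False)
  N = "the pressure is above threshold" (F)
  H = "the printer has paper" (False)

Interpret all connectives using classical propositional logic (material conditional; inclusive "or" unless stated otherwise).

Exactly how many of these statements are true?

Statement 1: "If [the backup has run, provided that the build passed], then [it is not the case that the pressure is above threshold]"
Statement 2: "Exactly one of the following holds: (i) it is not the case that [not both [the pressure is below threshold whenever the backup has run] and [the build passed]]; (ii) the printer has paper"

1

Statement 1: Formalization: (S → R) → ¬N

S → R = F → F = T
¬N = ¬F = T
(S → R) → ¬N = T → T = T
So Statement 1 is true.

Statement 2: Parsed as ¬((R → ¬N) ↑ S) ⊕ H

¬N = ¬F = T
R → ¬N = F → T = T
(R → ¬N) ↑ S = T ↑ F = T
¬((R → ¬N) ↑ S) = ¬T = F
¬((R → ¬N) ↑ S) ⊕ H = F ⊕ F = F
Thus Statement 2 is false.

Count: 1.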